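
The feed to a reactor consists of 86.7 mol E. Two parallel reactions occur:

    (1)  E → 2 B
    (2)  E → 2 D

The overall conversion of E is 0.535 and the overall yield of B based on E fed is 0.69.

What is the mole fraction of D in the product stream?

0.248

Yield of B: 2ξ₁ / 86.7 = 0.69 → ξ₁ = 29.91 mol.
Conversion of E: 1ξ₁ + 1ξ₂ = 0.535 × 86.7 = 46.38 → ξ₂ = 16.47 mol.
Outlet amounts (n = n₀ + Σ ν·ξ):
  E: 86.7 − 1(29.91) − 1(16.47) = 40.32
  B: 0 + 2(29.91) = 59.82
  D: 0 + 2(16.47) = 32.95
Total out = 133.1 mol; y_D = 32.95 / 133.1 = 0.2476.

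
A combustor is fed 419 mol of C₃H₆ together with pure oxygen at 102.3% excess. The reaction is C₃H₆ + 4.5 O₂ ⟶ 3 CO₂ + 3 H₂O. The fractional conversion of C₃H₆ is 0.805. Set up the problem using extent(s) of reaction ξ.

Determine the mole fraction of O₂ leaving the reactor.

0.522

Stoichiometric O₂ = 4.5 × 419 = 1886 mol; O₂ fed = 1886 × 2.023 = 3814 mol.
Fuel reacted = 0.805 × 419 → ξ = 337.3 mol.
Outlet (n = n₀ + ν ξ):
  C₃H₆: 419 − 1(337.3) = 81.7
  O₂: 3814 − 4.5(337.3) = 2297
  CO₂: 0 + 3(337.3) = 1012
  H₂O: 0 + 3(337.3) = 1012
Total out = 4402 mol; y_O₂ = 2297 / 4402 = 0.5217.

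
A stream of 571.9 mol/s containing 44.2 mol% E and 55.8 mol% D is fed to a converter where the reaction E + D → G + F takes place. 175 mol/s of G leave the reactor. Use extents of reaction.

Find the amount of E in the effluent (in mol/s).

77.8 mol/s

For G: n = n₀ + 1ξ → 175 = 0 + 1ξ, giving ξ = 175 mol/s.
Outlet amounts (n = n₀ + ν ξ):
  E: 252.8 − 1(175) = 77.78
  D: 319.1 − 1(175) = 144.1
  G: 0 + 1(175) = 175
  F: 0 + 1(175) = 175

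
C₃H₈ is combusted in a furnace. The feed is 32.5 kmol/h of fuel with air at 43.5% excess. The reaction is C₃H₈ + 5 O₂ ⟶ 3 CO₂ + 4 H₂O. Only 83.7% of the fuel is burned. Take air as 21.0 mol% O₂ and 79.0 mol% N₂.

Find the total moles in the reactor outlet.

1170 kmol/h

Stoichiometric O₂ = 5 × 32.5 = 162.5 kmol/h; O₂ fed = 162.5 × 1.435 = 233.2 kmol/h.
N₂ fed = 233.2 × 79/21 = 877.2 kmol/h.
Fuel reacted = 0.837 × 32.5 → ξ = 27.2 kmol/h.
Outlet (n = n₀ + ν ξ):
  C₃H₈: 32.5 − 1(27.2) = 5.297
  O₂: 233.2 − 5(27.2) = 97.18
  N₂: 877.2 (inert)
  CO₂: 0 + 3(27.2) = 81.61
  H₂O: 0 + 4(27.2) = 108.8
Total out = 5.297 + 97.18 + 877.2 + 81.61 + 108.8 = 1170 kmol/h.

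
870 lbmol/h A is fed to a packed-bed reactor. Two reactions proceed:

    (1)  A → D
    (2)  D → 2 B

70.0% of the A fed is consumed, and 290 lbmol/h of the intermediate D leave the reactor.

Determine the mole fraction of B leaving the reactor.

Conversion of A: A consumed = 1ξ₁ = 0.7 × 870 → ξ₁ = 609 lbmol/h.
D balance: n_D = 0 + 1ξ₁ − 1ξ₂ = 290 → ξ₂ = (1·609 − 290)/1 = 319 lbmol/h.
Outlet amounts (n = n₀ + Σ ν·ξ):
  A: 870 − 1(609) = 261
  D: 0 + 1(609) − 1(319) = 290
  B: 0 + 2(319) = 638
Total out = 1189 lbmol/h; y_B = 638 / 1189 = 0.5366.

0.537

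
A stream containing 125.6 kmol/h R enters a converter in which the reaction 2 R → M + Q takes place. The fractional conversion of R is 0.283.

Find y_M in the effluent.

0.141

R reacted = 0.283 × 125.6 = 35.54 kmol/h; ν_R = −2, so ξ = 35.54/2 = 17.77 kmol/h.
Outlet amounts (n = n₀ + ν ξ):
  R: 125.6 − 2(17.77) = 90.06
  M: 0 + 1(17.77) = 17.77
  Q: 0 + 1(17.77) = 17.77
Total out = 125.6 kmol/h; y_M = 17.77 / 125.6 = 0.1415.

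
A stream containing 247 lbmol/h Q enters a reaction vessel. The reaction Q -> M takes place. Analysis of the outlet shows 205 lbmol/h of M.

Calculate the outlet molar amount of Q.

For M: n = n₀ + 1ξ → 205 = 0 + 1ξ, giving ξ = 205 lbmol/h.
Outlet amounts (n = n₀ + ν ξ):
  Q: 247 − 1(205) = 42
  M: 0 + 1(205) = 205

42 lbmol/h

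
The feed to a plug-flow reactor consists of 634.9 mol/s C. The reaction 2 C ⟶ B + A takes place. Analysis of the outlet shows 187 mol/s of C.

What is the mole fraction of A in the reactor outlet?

For C: n = n₀ − 2ξ → 187 = 634.9 − 2ξ, giving ξ = 223.9 mol/s.
Outlet amounts (n = n₀ + ν ξ):
  C: 634.9 − 2(223.9) = 187
  B: 0 + 1(223.9) = 223.9
  A: 0 + 1(223.9) = 223.9
Total out = 634.9 mol/s; y_A = 223.9 / 634.9 = 0.3527.

0.353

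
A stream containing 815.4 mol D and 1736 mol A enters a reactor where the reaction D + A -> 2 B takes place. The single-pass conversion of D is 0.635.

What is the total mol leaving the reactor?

D reacted = 0.635 × 815.4 = 517.8 mol; ν_D = −1, so ξ = 517.8/1 = 517.8 mol.
Outlet amounts (n = n₀ + ν ξ):
  D: 815.4 − 1(517.8) = 297.6
  A: 1736 − 1(517.8) = 1218
  B: 0 + 2(517.8) = 1036
Total out = 297.6 + 1218 + 1036 = 2551 mol.

2550 mol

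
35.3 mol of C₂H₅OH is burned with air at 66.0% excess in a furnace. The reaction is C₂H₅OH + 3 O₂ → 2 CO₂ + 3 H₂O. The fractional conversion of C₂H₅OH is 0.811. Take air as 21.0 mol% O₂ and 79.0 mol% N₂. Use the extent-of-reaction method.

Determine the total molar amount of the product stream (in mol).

901 mol

Stoichiometric O₂ = 3 × 35.3 = 105.9 mol; O₂ fed = 105.9 × 1.660 = 175.8 mol.
N₂ fed = 175.8 × 79/21 = 661.3 mol.
Fuel reacted = 0.811 × 35.3 → ξ = 28.63 mol.
Outlet (n = n₀ + ν ξ):
  C₂H₅OH: 35.3 − 1(28.63) = 6.672
  O₂: 175.8 − 3(28.63) = 89.91
  N₂: 661.3 (inert)
  CO₂: 0 + 2(28.63) = 57.26
  H₂O: 0 + 3(28.63) = 85.88
Total out = 6.672 + 89.91 + 661.3 + 57.26 + 85.88 = 901 mol.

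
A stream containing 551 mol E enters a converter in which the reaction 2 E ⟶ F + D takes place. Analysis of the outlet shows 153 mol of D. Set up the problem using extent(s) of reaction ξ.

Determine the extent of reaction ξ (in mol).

ξ = 153 mol

For D: n = n₀ + 1ξ → 153 = 0 + 1ξ, giving ξ = 153 mol.
Outlet amounts (n = n₀ + ν ξ):
  E: 551 − 2(153) = 245
  F: 0 + 1(153) = 153
  D: 0 + 1(153) = 153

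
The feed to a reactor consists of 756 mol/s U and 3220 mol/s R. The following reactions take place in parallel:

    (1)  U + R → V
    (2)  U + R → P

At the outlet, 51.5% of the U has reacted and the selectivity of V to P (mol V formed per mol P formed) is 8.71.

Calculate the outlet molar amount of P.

40.1 mol/s

Conversion of U: U consumed = 0.515 × 756 = 389.3 mol/s = 1ξ₁ + 1ξ₂.
Selectivity: 1ξ₁ / (1ξ₂) = 8.71 → ξ₁ = 8.71 ξ₂.
Substitute: (1·8.71 + 1) ξ₂ = 389.3 → ξ₂ = 40.1 mol/s, ξ₁ = 349.2 mol/s.
Outlet amounts (n = n₀ + Σ ν·ξ):
  U: 756 − 1(349.2) − 1(40.1) = 366.7
  R: 3220 − 1(349.2) − 1(40.1) = 2831
  V: 0 + 1(349.2) = 349.2
  P: 0 + 1(40.1) = 40.1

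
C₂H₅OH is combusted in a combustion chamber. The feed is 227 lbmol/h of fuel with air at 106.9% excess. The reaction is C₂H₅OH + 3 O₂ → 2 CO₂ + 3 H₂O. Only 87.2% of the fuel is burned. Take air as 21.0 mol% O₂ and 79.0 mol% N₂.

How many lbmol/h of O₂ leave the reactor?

Stoichiometric O₂ = 3 × 227 = 681 lbmol/h; O₂ fed = 681 × 2.069 = 1409 lbmol/h.
N₂ fed = 1409 × 79/21 = 5300 lbmol/h.
Fuel reacted = 0.872 × 227 → ξ = 197.9 lbmol/h.
Outlet (n = n₀ + ν ξ):
  C₂H₅OH: 227 − 1(197.9) = 29.06
  O₂: 1409 − 3(197.9) = 815.2
  N₂: 5300 (inert)
  CO₂: 0 + 2(197.9) = 395.9
  H₂O: 0 + 3(197.9) = 593.8

815 lbmol/h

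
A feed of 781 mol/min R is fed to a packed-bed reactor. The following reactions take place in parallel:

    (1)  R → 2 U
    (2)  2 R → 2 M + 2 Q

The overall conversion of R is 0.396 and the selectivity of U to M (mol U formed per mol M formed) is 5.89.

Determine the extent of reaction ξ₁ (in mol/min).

ξ₁ = 231 mol/min

Conversion of R: R consumed = 0.396 × 781 = 309.3 mol/min = 1ξ₁ + 2ξ₂.
Selectivity: 2ξ₁ / (2ξ₂) = 5.89 → ξ₁ = 5.89 ξ₂.
Substitute: (1·5.89 + 2) ξ₂ = 309.3 → ξ₂ = 39.2 mol/min, ξ₁ = 230.9 mol/min.
Outlet amounts (n = n₀ + Σ ν·ξ):
  R: 781 − 1(230.9) − 2(39.2) = 471.7
  U: 0 + 2(230.9) = 461.8
  M: 0 + 2(39.2) = 78.4
  Q: 0 + 2(39.2) = 78.4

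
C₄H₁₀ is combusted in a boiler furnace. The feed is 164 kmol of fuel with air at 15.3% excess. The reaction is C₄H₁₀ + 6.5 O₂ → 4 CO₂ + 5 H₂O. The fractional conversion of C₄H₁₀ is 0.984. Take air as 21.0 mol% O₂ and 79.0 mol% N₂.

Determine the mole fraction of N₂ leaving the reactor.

Stoichiometric O₂ = 6.5 × 164 = 1066 kmol; O₂ fed = 1066 × 1.153 = 1229 kmol.
N₂ fed = 1229 × 79/21 = 4624 kmol.
Fuel reacted = 0.984 × 164 → ξ = 161.4 kmol.
Outlet (n = n₀ + ν ξ):
  C₄H₁₀: 164 − 1(161.4) = 2.624
  O₂: 1229 − 6.5(161.4) = 180.2
  N₂: 4624 (inert)
  CO₂: 0 + 4(161.4) = 645.5
  H₂O: 0 + 5(161.4) = 806.9
Total out = 6259 kmol; y_N₂ = 4624 / 6259 = 0.7387.

0.739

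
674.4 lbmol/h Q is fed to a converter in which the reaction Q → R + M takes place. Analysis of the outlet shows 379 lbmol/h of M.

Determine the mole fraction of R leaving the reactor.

For M: n = n₀ + 1ξ → 379 = 0 + 1ξ, giving ξ = 379 lbmol/h.
Outlet amounts (n = n₀ + ν ξ):
  Q: 674.4 − 1(379) = 295.4
  R: 0 + 1(379) = 379
  M: 0 + 1(379) = 379
Total out = 1053 lbmol/h; y_R = 379 / 1053 = 0.3598.

0.36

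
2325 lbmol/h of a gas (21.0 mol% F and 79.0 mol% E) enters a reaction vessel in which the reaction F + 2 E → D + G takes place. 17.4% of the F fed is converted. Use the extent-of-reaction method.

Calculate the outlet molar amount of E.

1670 lbmol/h

F reacted = 0.174 × 488.2 = 84.96 lbmol/h; ν_F = −1, so ξ = 84.96/1 = 84.96 lbmol/h.
Outlet amounts (n = n₀ + ν ξ):
  F: 488.2 − 1(84.96) = 403.3
  E: 1837 − 2(84.96) = 1667
  D: 0 + 1(84.96) = 84.96
  G: 0 + 1(84.96) = 84.96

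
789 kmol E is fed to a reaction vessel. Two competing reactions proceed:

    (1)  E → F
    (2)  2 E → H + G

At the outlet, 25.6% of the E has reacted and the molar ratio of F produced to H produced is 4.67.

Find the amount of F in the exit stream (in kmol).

Conversion of E: E consumed = 0.256 × 789 = 202 kmol = 1ξ₁ + 2ξ₂.
Selectivity: 1ξ₁ / (1ξ₂) = 4.67 → ξ₁ = 4.67 ξ₂.
Substitute: (1·4.67 + 2) ξ₂ = 202 → ξ₂ = 30.28 kmol, ξ₁ = 141.4 kmol.
Outlet amounts (n = n₀ + Σ ν·ξ):
  E: 789 − 1(141.4) − 2(30.28) = 587
  F: 0 + 1(141.4) = 141.4
  H: 0 + 1(30.28) = 30.28
  G: 0 + 1(30.28) = 30.28

141 kmol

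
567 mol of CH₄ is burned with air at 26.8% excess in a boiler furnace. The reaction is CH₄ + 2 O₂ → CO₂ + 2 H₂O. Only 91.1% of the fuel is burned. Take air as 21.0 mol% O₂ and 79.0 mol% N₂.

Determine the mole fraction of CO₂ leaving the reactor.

0.0697

Stoichiometric O₂ = 2 × 567 = 1134 mol; O₂ fed = 1134 × 1.268 = 1438 mol.
N₂ fed = 1438 × 79/21 = 5409 mol.
Fuel reacted = 0.911 × 567 → ξ = 516.5 mol.
Outlet (n = n₀ + ν ξ):
  CH₄: 567 − 1(516.5) = 50.46
  O₂: 1438 − 2(516.5) = 404.8
  N₂: 5409 (inert)
  CO₂: 0 + 1(516.5) = 516.5
  H₂O: 0 + 2(516.5) = 1033
Total out = 7414 mol; y_CO₂ = 516.5 / 7414 = 0.06967.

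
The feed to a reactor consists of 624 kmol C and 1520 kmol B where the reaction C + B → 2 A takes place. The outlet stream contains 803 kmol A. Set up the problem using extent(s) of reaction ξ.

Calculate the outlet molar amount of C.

For A: n = n₀ + 2ξ → 803 = 0 + 2ξ, giving ξ = 401.5 kmol.
Outlet amounts (n = n₀ + ν ξ):
  C: 624 − 1(401.5) = 222.5
  B: 1520 − 1(401.5) = 1118
  A: 0 + 2(401.5) = 803

222 kmol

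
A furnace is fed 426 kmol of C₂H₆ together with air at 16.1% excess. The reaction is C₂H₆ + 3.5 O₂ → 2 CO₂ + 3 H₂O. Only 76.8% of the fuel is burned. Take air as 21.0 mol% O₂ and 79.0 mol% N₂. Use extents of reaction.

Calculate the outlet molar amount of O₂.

Stoichiometric O₂ = 3.5 × 426 = 1491 kmol; O₂ fed = 1491 × 1.161 = 1731 kmol.
N₂ fed = 1731 × 79/21 = 6512 kmol.
Fuel reacted = 0.768 × 426 → ξ = 327.2 kmol.
Outlet (n = n₀ + ν ξ):
  C₂H₆: 426 − 1(327.2) = 98.83
  O₂: 1731 − 3.5(327.2) = 586
  N₂: 6512 (inert)
  CO₂: 0 + 2(327.2) = 654.3
  H₂O: 0 + 3(327.2) = 981.5

586 kmol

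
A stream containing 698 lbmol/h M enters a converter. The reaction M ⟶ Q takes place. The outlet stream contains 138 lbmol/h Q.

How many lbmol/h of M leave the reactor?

For Q: n = n₀ + 1ξ → 138 = 0 + 1ξ, giving ξ = 138 lbmol/h.
Outlet amounts (n = n₀ + ν ξ):
  M: 698 − 1(138) = 560
  Q: 0 + 1(138) = 138

560 lbmol/h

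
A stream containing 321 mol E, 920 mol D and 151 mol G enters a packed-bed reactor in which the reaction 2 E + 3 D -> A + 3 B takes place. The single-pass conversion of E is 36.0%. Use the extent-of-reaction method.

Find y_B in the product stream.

0.13

E reacted = 0.36 × 321 = 115.6 mol; ν_E = −2, so ξ = 115.6/2 = 57.78 mol.
Outlet amounts (n = n₀ + ν ξ):
  E: 321 − 2(57.78) = 205.4
  D: 920 − 3(57.78) = 746.7
  A: 0 + 1(57.78) = 57.78
  B: 0 + 3(57.78) = 173.3
  G: 151 (inert)
Total out = 1334 mol; y_B = 173.3 / 1334 = 0.1299.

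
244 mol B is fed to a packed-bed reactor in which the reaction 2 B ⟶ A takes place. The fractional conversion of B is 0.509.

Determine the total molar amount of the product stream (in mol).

B reacted = 0.509 × 244 = 124.2 mol; ν_B = −2, so ξ = 124.2/2 = 62.1 mol.
Outlet amounts (n = n₀ + ν ξ):
  B: 244 − 2(62.1) = 119.8
  A: 0 + 1(62.1) = 62.1
Total out = 119.8 + 62.1 = 181.9 mol.

182 mol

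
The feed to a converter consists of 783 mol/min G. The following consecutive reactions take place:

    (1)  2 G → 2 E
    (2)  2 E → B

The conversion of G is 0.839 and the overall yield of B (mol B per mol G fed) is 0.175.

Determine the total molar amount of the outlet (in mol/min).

646 mol/min

Conversion of G: G consumed = 2ξ₁ = 0.839 × 783 → ξ₁ = 328.5 mol/min.
Yield of B: 1ξ₂ / 783 = 0.175 → ξ₂ = 137 mol/min.
Outlet amounts (n = n₀ + Σ ν·ξ):
  G: 783 − 2(328.5) = 126.1
  E: 0 + 2(328.5) − 2(137) = 382.9
  B: 0 + 1(137) = 137
Total out = 126.1 + 382.9 + 137 = 646 mol/min.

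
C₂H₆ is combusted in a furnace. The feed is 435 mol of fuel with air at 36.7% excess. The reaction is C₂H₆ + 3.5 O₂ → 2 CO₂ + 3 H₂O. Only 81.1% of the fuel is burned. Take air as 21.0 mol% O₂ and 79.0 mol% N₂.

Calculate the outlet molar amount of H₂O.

Stoichiometric O₂ = 3.5 × 435 = 1522 mol; O₂ fed = 1522 × 1.367 = 2081 mol.
N₂ fed = 2081 × 79/21 = 7829 mol.
Fuel reacted = 0.811 × 435 → ξ = 352.8 mol.
Outlet (n = n₀ + ν ξ):
  C₂H₆: 435 − 1(352.8) = 82.21
  O₂: 2081 − 3.5(352.8) = 846.5
  N₂: 7829 (inert)
  CO₂: 0 + 2(352.8) = 705.6
  H₂O: 0 + 3(352.8) = 1058

1060 mol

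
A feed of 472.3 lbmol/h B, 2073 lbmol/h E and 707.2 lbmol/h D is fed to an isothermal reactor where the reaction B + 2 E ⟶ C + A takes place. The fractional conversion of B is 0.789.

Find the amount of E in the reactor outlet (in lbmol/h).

B reacted = 0.789 × 472.3 = 372.6 lbmol/h; ν_B = −1, so ξ = 372.6/1 = 372.6 lbmol/h.
Outlet amounts (n = n₀ + ν ξ):
  B: 472.3 − 1(372.6) = 99.66
  E: 2073 − 2(372.6) = 1328
  C: 0 + 1(372.6) = 372.6
  A: 0 + 1(372.6) = 372.6
  D: 707.2 (inert)

1330 lbmol/h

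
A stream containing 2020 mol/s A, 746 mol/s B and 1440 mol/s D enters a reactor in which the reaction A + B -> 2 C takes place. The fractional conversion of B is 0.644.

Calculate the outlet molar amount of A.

B reacted = 0.644 × 746 = 480.4 mol/s; ν_B = −1, so ξ = 480.4/1 = 480.4 mol/s.
Outlet amounts (n = n₀ + ν ξ):
  A: 2020 − 1(480.4) = 1540
  B: 746 − 1(480.4) = 265.6
  C: 0 + 2(480.4) = 960.8
  D: 1440 (inert)

1540 mol/s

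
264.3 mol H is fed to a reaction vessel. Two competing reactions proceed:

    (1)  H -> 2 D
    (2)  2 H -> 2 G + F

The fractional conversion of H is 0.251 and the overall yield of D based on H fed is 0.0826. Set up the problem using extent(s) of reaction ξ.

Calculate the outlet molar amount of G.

55.4 mol

Yield of D: 2ξ₁ / 264.3 = 0.0826 → ξ₁ = 10.92 mol.
Conversion of H: 1ξ₁ + 2ξ₂ = 0.251 × 264.3 = 66.34 → ξ₂ = 27.71 mol.
Outlet amounts (n = n₀ + Σ ν·ξ):
  H: 264.3 − 1(10.92) − 2(27.71) = 198
  D: 0 + 2(10.92) = 21.83
  G: 0 + 2(27.71) = 55.42
  F: 0 + 1(27.71) = 27.71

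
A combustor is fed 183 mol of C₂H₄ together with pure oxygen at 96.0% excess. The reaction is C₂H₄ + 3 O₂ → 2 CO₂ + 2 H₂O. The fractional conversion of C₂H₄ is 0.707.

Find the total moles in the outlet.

1260 mol

Stoichiometric O₂ = 3 × 183 = 549 mol; O₂ fed = 549 × 1.960 = 1076 mol.
Fuel reacted = 0.707 × 183 → ξ = 129.4 mol.
Outlet (n = n₀ + ν ξ):
  C₂H₄: 183 − 1(129.4) = 53.62
  O₂: 1076 − 3(129.4) = 687.9
  CO₂: 0 + 2(129.4) = 258.8
  H₂O: 0 + 2(129.4) = 258.8
Total out = 53.62 + 687.9 + 258.8 + 258.8 = 1259 mol.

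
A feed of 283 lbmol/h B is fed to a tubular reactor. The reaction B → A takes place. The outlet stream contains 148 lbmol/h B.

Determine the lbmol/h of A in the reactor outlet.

135 lbmol/h

For B: n = n₀ − 1ξ → 148 = 283 − 1ξ, giving ξ = 135 lbmol/h.
Outlet amounts (n = n₀ + ν ξ):
  B: 283 − 1(135) = 148
  A: 0 + 1(135) = 135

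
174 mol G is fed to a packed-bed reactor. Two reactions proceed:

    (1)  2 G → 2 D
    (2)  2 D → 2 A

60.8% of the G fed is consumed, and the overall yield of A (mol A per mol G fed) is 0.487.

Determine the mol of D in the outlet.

Conversion of G: G consumed = 2ξ₁ = 0.608 × 174 → ξ₁ = 52.9 mol.
Yield of A: 2ξ₂ / 174 = 0.487 → ξ₂ = 42.37 mol.
Outlet amounts (n = n₀ + Σ ν·ξ):
  G: 174 − 2(52.9) = 68.21
  D: 0 + 2(52.9) − 2(42.37) = 21.05
  A: 0 + 2(42.37) = 84.74

21.1 mol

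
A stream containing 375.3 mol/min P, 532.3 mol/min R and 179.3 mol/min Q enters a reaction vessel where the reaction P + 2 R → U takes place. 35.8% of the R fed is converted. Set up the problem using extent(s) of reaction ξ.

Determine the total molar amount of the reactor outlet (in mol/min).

R reacted = 0.358 × 532.3 = 190.6 mol/min; ν_R = −2, so ξ = 190.6/2 = 95.28 mol/min.
Outlet amounts (n = n₀ + ν ξ):
  P: 375.3 − 1(95.28) = 280
  R: 532.3 − 2(95.28) = 341.7
  U: 0 + 1(95.28) = 95.28
  Q: 179.3 (inert)
Total out = 280 + 341.7 + 95.28 + 179.3 = 896.3 mol/min.

896 mol/min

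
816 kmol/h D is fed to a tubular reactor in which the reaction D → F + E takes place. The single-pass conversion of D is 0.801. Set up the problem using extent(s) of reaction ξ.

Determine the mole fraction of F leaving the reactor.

D reacted = 0.801 × 816 = 653.6 kmol/h; ν_D = −1, so ξ = 653.6/1 = 653.6 kmol/h.
Outlet amounts (n = n₀ + ν ξ):
  D: 816 − 1(653.6) = 162.4
  F: 0 + 1(653.6) = 653.6
  E: 0 + 1(653.6) = 653.6
Total out = 1470 kmol/h; y_F = 653.6 / 1470 = 0.4448.

0.445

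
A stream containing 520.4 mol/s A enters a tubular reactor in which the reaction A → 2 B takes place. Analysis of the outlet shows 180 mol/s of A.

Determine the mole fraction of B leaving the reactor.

0.791

For A: n = n₀ − 1ξ → 180 = 520.4 − 1ξ, giving ξ = 340.4 mol/s.
Outlet amounts (n = n₀ + ν ξ):
  A: 520.4 − 1(340.4) = 180
  B: 0 + 2(340.4) = 680.8
Total out = 860.8 mol/s; y_B = 680.8 / 860.8 = 0.7909.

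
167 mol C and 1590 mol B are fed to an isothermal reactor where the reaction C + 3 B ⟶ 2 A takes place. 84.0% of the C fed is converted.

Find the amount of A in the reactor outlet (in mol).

281 mol

C reacted = 0.84 × 167 = 140.3 mol; ν_C = −1, so ξ = 140.3/1 = 140.3 mol.
Outlet amounts (n = n₀ + ν ξ):
  C: 167 − 1(140.3) = 26.72
  B: 1590 − 3(140.3) = 1169
  A: 0 + 2(140.3) = 280.6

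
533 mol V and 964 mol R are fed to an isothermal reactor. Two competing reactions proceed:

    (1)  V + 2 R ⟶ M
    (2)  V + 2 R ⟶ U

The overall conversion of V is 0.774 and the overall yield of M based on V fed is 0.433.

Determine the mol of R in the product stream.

139 mol

Yield of M: 1ξ₁ / 533 = 0.433 → ξ₁ = 230.8 mol.
Conversion of V: 1ξ₁ + 1ξ₂ = 0.774 × 533 = 412.5 → ξ₂ = 181.8 mol.
Outlet amounts (n = n₀ + Σ ν·ξ):
  V: 533 − 1(230.8) − 1(181.8) = 120.5
  R: 964 − 2(230.8) − 2(181.8) = 138.9
  M: 0 + 1(230.8) = 230.8
  U: 0 + 1(181.8) = 181.8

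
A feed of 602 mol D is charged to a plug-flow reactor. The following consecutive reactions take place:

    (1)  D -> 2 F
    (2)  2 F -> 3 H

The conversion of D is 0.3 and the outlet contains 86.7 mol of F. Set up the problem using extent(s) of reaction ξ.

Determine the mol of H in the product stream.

Conversion of D: D consumed = 1ξ₁ = 0.3 × 602 → ξ₁ = 180.6 mol.
F balance: n_F = 0 + 2ξ₁ − 2ξ₂ = 86.7 → ξ₂ = (2·180.6 − 86.7)/2 = 137.2 mol.
Outlet amounts (n = n₀ + Σ ν·ξ):
  D: 602 − 1(180.6) = 421.4
  F: 0 + 2(180.6) − 2(137.2) = 86.7
  H: 0 + 3(137.2) = 411.8

412 mol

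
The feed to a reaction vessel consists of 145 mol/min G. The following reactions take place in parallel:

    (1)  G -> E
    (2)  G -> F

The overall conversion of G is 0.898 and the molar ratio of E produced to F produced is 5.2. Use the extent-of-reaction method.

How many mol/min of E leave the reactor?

109 mol/min

Conversion of G: G consumed = 0.898 × 145 = 130.2 mol/min = 1ξ₁ + 1ξ₂.
Selectivity: 1ξ₁ / (1ξ₂) = 5.2 → ξ₁ = 5.2 ξ₂.
Substitute: (1·5.2 + 1) ξ₂ = 130.2 → ξ₂ = 21 mol/min, ξ₁ = 109.2 mol/min.
Outlet amounts (n = n₀ + Σ ν·ξ):
  G: 145 − 1(109.2) − 1(21) = 14.79
  E: 0 + 1(109.2) = 109.2
  F: 0 + 1(21) = 21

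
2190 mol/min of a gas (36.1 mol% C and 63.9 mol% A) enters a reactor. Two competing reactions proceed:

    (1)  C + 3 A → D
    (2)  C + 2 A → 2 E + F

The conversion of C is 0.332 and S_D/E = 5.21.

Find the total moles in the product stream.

Conversion of C: C consumed = 0.332 × 790.6 = 262.5 mol/min = 1ξ₁ + 1ξ₂.
Selectivity: 1ξ₁ / (2ξ₂) = 5.21 → ξ₁ = 10.42 ξ₂.
Substitute: (1·10.42 + 1) ξ₂ = 262.5 → ξ₂ = 22.98 mol/min, ξ₁ = 239.5 mol/min.
Outlet amounts (n = n₀ + Σ ν·ξ):
  C: 790.6 − 1(239.5) − 1(22.98) = 528.1
  A: 1399 − 3(239.5) − 2(22.98) = 635
  D: 0 + 1(239.5) = 239.5
  E: 0 + 2(22.98) = 45.97
  F: 0 + 1(22.98) = 22.98
Total out = 528.1 + 635 + 239.5 + 45.97 + 22.98 = 1472 mol/min.

1470 mol/min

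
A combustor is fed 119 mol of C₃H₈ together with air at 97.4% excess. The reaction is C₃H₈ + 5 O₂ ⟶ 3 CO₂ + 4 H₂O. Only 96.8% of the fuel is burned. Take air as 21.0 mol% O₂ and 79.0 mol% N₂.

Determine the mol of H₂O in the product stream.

Stoichiometric O₂ = 5 × 119 = 595 mol; O₂ fed = 595 × 1.974 = 1175 mol.
N₂ fed = 1175 × 79/21 = 4418 mol.
Fuel reacted = 0.968 × 119 → ξ = 115.2 mol.
Outlet (n = n₀ + ν ξ):
  C₃H₈: 119 − 1(115.2) = 3.808
  O₂: 1175 − 5(115.2) = 598.6
  N₂: 4418 (inert)
  CO₂: 0 + 3(115.2) = 345.6
  H₂O: 0 + 4(115.2) = 460.8

461 mol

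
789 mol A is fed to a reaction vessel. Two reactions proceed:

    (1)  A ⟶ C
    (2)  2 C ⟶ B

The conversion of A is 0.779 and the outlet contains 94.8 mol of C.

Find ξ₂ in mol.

Conversion of A: A consumed = 1ξ₁ = 0.779 × 789 → ξ₁ = 614.6 mol.
C balance: n_C = 0 + 1ξ₁ − 2ξ₂ = 94.8 → ξ₂ = (1·614.6 − 94.8)/2 = 259.9 mol.
Outlet amounts (n = n₀ + Σ ν·ξ):
  A: 789 − 1(614.6) = 174.4
  C: 0 + 1(614.6) − 2(259.9) = 94.8
  B: 0 + 1(259.9) = 259.9

ξ₂ = 260 mol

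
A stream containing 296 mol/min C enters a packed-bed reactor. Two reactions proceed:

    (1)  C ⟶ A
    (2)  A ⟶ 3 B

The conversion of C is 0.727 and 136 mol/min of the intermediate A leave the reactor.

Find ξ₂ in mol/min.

Conversion of C: C consumed = 1ξ₁ = 0.727 × 296 → ξ₁ = 215.2 mol/min.
A balance: n_A = 0 + 1ξ₁ − 1ξ₂ = 136 → ξ₂ = (1·215.2 − 136)/1 = 79.19 mol/min.
Outlet amounts (n = n₀ + Σ ν·ξ):
  C: 296 − 1(215.2) = 80.81
  A: 0 + 1(215.2) − 1(79.19) = 136
  B: 0 + 3(79.19) = 237.6

ξ₂ = 79.2 mol/min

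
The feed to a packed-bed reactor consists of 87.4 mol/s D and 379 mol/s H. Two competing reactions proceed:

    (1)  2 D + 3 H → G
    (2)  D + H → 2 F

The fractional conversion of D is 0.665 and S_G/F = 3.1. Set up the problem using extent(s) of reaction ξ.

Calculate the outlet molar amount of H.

Conversion of D: D consumed = 0.665 × 87.4 = 58.12 mol/s = 2ξ₁ + 1ξ₂.
Selectivity: 1ξ₁ / (2ξ₂) = 3.1 → ξ₁ = 6.2 ξ₂.
Substitute: (2·6.2 + 1) ξ₂ = 58.12 → ξ₂ = 4.337 mol/s, ξ₁ = 26.89 mol/s.
Outlet amounts (n = n₀ + Σ ν·ξ):
  D: 87.4 − 2(26.89) − 1(4.337) = 29.28
  H: 379 − 3(26.89) − 1(4.337) = 294
  G: 0 + 1(26.89) = 26.89
  F: 0 + 2(4.337) = 8.675

294 mol/s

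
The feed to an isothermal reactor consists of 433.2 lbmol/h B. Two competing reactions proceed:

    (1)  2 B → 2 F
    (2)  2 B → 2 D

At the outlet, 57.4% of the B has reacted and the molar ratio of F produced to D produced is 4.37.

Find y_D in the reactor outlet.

Conversion of B: B consumed = 0.574 × 433.2 = 248.7 lbmol/h = 2ξ₁ + 2ξ₂.
Selectivity: 2ξ₁ / (2ξ₂) = 4.37 → ξ₁ = 4.37 ξ₂.
Substitute: (2·4.37 + 2) ξ₂ = 248.7 → ξ₂ = 23.15 lbmol/h, ξ₁ = 101.2 lbmol/h.
Outlet amounts (n = n₀ + Σ ν·ξ):
  B: 433.2 − 2(101.2) − 2(23.15) = 184.5
  F: 0 + 2(101.2) = 202.4
  D: 0 + 2(23.15) = 46.3
Total out = 433.2 lbmol/h; y_D = 46.3 / 433.2 = 0.1069.

0.107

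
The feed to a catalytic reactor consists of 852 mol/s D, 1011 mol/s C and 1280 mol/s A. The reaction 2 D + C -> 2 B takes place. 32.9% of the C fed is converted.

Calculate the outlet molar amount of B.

665 mol/s

C reacted = 0.329 × 1011 = 332.6 mol/s; ν_C = −1, so ξ = 332.6/1 = 332.6 mol/s.
Outlet amounts (n = n₀ + ν ξ):
  D: 852 − 2(332.6) = 186.8
  C: 1011 − 1(332.6) = 678.4
  B: 0 + 2(332.6) = 665.2
  A: 1280 (inert)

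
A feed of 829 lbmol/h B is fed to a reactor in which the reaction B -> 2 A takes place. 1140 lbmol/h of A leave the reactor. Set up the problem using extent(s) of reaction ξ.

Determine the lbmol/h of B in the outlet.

For A: n = n₀ + 2ξ → 1140 = 0 + 2ξ, giving ξ = 570 lbmol/h.
Outlet amounts (n = n₀ + ν ξ):
  B: 829 − 1(570) = 259
  A: 0 + 2(570) = 1140

259 lbmol/h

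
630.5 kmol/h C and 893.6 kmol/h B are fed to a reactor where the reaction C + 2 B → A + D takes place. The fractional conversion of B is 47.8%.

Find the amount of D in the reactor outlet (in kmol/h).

B reacted = 0.478 × 893.6 = 427.1 kmol/h; ν_B = −2, so ξ = 427.1/2 = 213.6 kmol/h.
Outlet amounts (n = n₀ + ν ξ):
  C: 630.5 − 1(213.6) = 416.9
  B: 893.6 − 2(213.6) = 466.5
  A: 0 + 1(213.6) = 213.6
  D: 0 + 1(213.6) = 213.6

214 kmol/h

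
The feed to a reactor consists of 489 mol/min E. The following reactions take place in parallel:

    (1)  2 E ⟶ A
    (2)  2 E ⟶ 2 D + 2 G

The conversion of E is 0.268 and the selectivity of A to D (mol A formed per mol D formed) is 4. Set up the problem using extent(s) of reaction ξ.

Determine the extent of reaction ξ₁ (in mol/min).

Conversion of E: E consumed = 0.268 × 489 = 131.1 mol/min = 2ξ₁ + 2ξ₂.
Selectivity: 1ξ₁ / (2ξ₂) = 4 → ξ₁ = 8 ξ₂.
Substitute: (2·8 + 2) ξ₂ = 131.1 → ξ₂ = 7.281 mol/min, ξ₁ = 58.25 mol/min.
Outlet amounts (n = n₀ + Σ ν·ξ):
  E: 489 − 2(58.25) − 2(7.281) = 357.9
  A: 0 + 1(58.25) = 58.25
  D: 0 + 2(7.281) = 14.56
  G: 0 + 2(7.281) = 14.56

ξ₁ = 58.2 mol/min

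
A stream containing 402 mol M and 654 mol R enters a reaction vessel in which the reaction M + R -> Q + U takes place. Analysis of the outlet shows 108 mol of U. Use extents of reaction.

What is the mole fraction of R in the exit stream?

0.517

For U: n = n₀ + 1ξ → 108 = 0 + 1ξ, giving ξ = 108 mol.
Outlet amounts (n = n₀ + ν ξ):
  M: 402 − 1(108) = 294
  R: 654 − 1(108) = 546
  Q: 0 + 1(108) = 108
  U: 0 + 1(108) = 108
Total out = 1056 mol; y_R = 546 / 1056 = 0.517.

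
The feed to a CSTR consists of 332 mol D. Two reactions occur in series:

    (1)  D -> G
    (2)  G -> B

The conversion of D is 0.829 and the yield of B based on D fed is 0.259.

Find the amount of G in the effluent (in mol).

Conversion of D: D consumed = 1ξ₁ = 0.829 × 332 → ξ₁ = 275.2 mol.
Yield of B: 1ξ₂ / 332 = 0.259 → ξ₂ = 85.99 mol.
Outlet amounts (n = n₀ + Σ ν·ξ):
  D: 332 − 1(275.2) = 56.77
  G: 0 + 1(275.2) − 1(85.99) = 189.2
  B: 0 + 1(85.99) = 85.99

189 mol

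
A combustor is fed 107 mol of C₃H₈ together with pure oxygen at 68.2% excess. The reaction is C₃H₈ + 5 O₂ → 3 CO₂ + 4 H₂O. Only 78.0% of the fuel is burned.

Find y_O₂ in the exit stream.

Stoichiometric O₂ = 5 × 107 = 535 mol; O₂ fed = 535 × 1.682 = 899.9 mol.
Fuel reacted = 0.78 × 107 → ξ = 83.46 mol.
Outlet (n = n₀ + ν ξ):
  C₃H₈: 107 − 1(83.46) = 23.54
  O₂: 899.9 − 5(83.46) = 482.6
  CO₂: 0 + 3(83.46) = 250.4
  H₂O: 0 + 4(83.46) = 333.8
Total out = 1090 mol; y_O₂ = 482.6 / 1090 = 0.4426.

0.443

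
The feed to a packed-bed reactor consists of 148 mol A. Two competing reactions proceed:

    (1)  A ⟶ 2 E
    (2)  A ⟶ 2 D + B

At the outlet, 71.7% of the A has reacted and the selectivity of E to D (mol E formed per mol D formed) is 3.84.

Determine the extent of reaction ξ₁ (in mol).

ξ₁ = 84.2 mol

Conversion of A: A consumed = 0.717 × 148 = 106.1 mol = 1ξ₁ + 1ξ₂.
Selectivity: 2ξ₁ / (2ξ₂) = 3.84 → ξ₁ = 3.84 ξ₂.
Substitute: (1·3.84 + 1) ξ₂ = 106.1 → ξ₂ = 21.92 mol, ξ₁ = 84.19 mol.
Outlet amounts (n = n₀ + Σ ν·ξ):
  A: 148 − 1(84.19) − 1(21.92) = 41.88
  E: 0 + 2(84.19) = 168.4
  D: 0 + 2(21.92) = 43.85
  B: 0 + 1(21.92) = 21.92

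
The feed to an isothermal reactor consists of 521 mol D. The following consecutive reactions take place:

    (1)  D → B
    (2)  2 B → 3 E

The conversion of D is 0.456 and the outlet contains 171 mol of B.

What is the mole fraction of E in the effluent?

Conversion of D: D consumed = 1ξ₁ = 0.456 × 521 → ξ₁ = 237.6 mol.
B balance: n_B = 0 + 1ξ₁ − 2ξ₂ = 171 → ξ₂ = (1·237.6 − 171)/2 = 33.29 mol.
Outlet amounts (n = n₀ + Σ ν·ξ):
  D: 521 − 1(237.6) = 283.4
  B: 0 + 1(237.6) − 2(33.29) = 171
  E: 0 + 3(33.29) = 99.86
Total out = 554.3 mol; y_E = 99.86 / 554.3 = 0.1802.

0.18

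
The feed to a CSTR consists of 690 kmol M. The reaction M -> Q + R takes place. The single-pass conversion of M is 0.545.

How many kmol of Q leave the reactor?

M reacted = 0.545 × 690 = 376.1 kmol; ν_M = −1, so ξ = 376.1/1 = 376.1 kmol.
Outlet amounts (n = n₀ + ν ξ):
  M: 690 − 1(376.1) = 313.9
  Q: 0 + 1(376.1) = 376.1
  R: 0 + 1(376.1) = 376.1

376 kmol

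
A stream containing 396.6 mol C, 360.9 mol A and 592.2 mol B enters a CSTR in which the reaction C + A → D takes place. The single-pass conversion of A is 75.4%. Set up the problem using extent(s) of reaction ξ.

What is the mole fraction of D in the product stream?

0.253

A reacted = 0.754 × 360.9 = 272.1 mol; ν_A = −1, so ξ = 272.1/1 = 272.1 mol.
Outlet amounts (n = n₀ + ν ξ):
  C: 396.6 − 1(272.1) = 124.5
  A: 360.9 − 1(272.1) = 88.78
  D: 0 + 1(272.1) = 272.1
  B: 592.2 (inert)
Total out = 1078 mol; y_D = 272.1 / 1078 = 0.2525.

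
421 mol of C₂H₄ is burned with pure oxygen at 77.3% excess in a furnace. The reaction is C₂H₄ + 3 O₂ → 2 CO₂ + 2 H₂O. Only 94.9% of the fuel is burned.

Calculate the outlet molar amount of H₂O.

799 mol

Stoichiometric O₂ = 3 × 421 = 1263 mol; O₂ fed = 1263 × 1.773 = 2239 mol.
Fuel reacted = 0.949 × 421 → ξ = 399.5 mol.
Outlet (n = n₀ + ν ξ):
  C₂H₄: 421 − 1(399.5) = 21.47
  O₂: 2239 − 3(399.5) = 1041
  CO₂: 0 + 2(399.5) = 799.1
  H₂O: 0 + 2(399.5) = 799.1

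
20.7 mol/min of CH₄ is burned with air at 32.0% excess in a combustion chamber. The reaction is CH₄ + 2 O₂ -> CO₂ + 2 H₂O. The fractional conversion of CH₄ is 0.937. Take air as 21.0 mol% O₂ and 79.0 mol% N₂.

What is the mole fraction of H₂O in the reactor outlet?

0.138

Stoichiometric O₂ = 2 × 20.7 = 41.4 mol/min; O₂ fed = 41.4 × 1.320 = 54.65 mol/min.
N₂ fed = 54.65 × 79/21 = 205.6 mol/min.
Fuel reacted = 0.937 × 20.7 → ξ = 19.4 mol/min.
Outlet (n = n₀ + ν ξ):
  CH₄: 20.7 − 1(19.4) = 1.304
  O₂: 54.65 − 2(19.4) = 15.86
  N₂: 205.6 (inert)
  CO₂: 0 + 1(19.4) = 19.4
  H₂O: 0 + 2(19.4) = 38.79
Total out = 280.9 mol/min; y_H₂O = 38.79 / 280.9 = 0.1381.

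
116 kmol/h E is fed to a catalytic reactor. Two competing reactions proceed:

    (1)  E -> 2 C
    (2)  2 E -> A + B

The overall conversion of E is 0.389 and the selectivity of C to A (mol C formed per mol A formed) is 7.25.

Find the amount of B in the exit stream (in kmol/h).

Conversion of E: E consumed = 0.389 × 116 = 45.12 kmol/h = 1ξ₁ + 2ξ₂.
Selectivity: 2ξ₁ / (1ξ₂) = 7.25 → ξ₁ = 3.625 ξ₂.
Substitute: (1·3.625 + 2) ξ₂ = 45.12 → ξ₂ = 8.022 kmol/h, ξ₁ = 29.08 kmol/h.
Outlet amounts (n = n₀ + Σ ν·ξ):
  E: 116 − 1(29.08) − 2(8.022) = 70.88
  C: 0 + 2(29.08) = 58.16
  A: 0 + 1(8.022) = 8.022
  B: 0 + 1(8.022) = 8.022

8.02 kmol/h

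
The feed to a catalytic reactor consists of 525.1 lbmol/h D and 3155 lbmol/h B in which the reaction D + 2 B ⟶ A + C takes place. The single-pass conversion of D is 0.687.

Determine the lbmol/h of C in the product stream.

D reacted = 0.687 × 525.1 = 360.7 lbmol/h; ν_D = −1, so ξ = 360.7/1 = 360.7 lbmol/h.
Outlet amounts (n = n₀ + ν ξ):
  D: 525.1 − 1(360.7) = 164.4
  B: 3155 − 2(360.7) = 2434
  A: 0 + 1(360.7) = 360.7
  C: 0 + 1(360.7) = 360.7

361 lbmol/h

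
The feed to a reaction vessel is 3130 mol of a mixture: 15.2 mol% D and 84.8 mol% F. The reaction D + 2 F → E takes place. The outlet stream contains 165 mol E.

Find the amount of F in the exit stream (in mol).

For E: n = n₀ + 1ξ → 165 = 0 + 1ξ, giving ξ = 165 mol.
Outlet amounts (n = n₀ + ν ξ):
  D: 475.8 − 1(165) = 310.8
  F: 2654 − 2(165) = 2324
  E: 0 + 1(165) = 165

2320 mol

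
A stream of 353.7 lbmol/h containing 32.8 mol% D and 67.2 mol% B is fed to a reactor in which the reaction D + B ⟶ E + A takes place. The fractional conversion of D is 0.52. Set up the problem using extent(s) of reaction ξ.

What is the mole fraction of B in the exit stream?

D reacted = 0.52 × 116 = 60.33 lbmol/h; ν_D = −1, so ξ = 60.33/1 = 60.33 lbmol/h.
Outlet amounts (n = n₀ + ν ξ):
  D: 116 − 1(60.33) = 55.69
  B: 237.7 − 1(60.33) = 177.4
  E: 0 + 1(60.33) = 60.33
  A: 0 + 1(60.33) = 60.33
Total out = 353.7 lbmol/h; y_B = 177.4 / 353.7 = 0.5014.

0.501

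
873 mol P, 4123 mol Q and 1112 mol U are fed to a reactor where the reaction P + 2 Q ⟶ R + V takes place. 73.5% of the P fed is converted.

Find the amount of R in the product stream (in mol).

642 mol

P reacted = 0.735 × 873 = 641.7 mol; ν_P = −1, so ξ = 641.7/1 = 641.7 mol.
Outlet amounts (n = n₀ + ν ξ):
  P: 873 − 1(641.7) = 231.3
  Q: 4123 − 2(641.7) = 2840
  R: 0 + 1(641.7) = 641.7
  V: 0 + 1(641.7) = 641.7
  U: 1112 (inert)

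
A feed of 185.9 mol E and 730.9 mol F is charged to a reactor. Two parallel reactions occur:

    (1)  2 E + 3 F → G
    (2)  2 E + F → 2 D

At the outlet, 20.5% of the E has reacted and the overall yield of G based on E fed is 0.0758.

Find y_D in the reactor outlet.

0.0116

Yield of G: 1ξ₁ / 185.9 = 0.0758 → ξ₁ = 14.09 mol.
Conversion of E: 2ξ₁ + 2ξ₂ = 0.205 × 185.9 = 38.11 → ξ₂ = 4.964 mol.
Outlet amounts (n = n₀ + Σ ν·ξ):
  E: 185.9 − 2(14.09) − 2(4.964) = 147.8
  F: 730.9 − 3(14.09) − 1(4.964) = 683.7
  G: 0 + 1(14.09) = 14.09
  D: 0 + 2(4.964) = 9.927
Total out = 855.5 mol; y_D = 9.927 / 855.5 = 0.0116.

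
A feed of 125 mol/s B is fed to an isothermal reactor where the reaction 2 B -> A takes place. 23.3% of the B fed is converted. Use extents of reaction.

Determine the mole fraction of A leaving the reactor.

B reacted = 0.233 × 125 = 29.12 mol/s; ν_B = −2, so ξ = 29.12/2 = 14.56 mol/s.
Outlet amounts (n = n₀ + ν ξ):
  B: 125 − 2(14.56) = 95.88
  A: 0 + 1(14.56) = 14.56
Total out = 110.4 mol/s; y_A = 14.56 / 110.4 = 0.1319.

0.132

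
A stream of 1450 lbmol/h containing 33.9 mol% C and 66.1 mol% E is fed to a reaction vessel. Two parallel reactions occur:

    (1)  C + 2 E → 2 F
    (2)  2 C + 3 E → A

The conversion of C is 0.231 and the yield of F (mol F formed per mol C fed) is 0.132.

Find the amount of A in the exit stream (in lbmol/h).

40.6 lbmol/h

Yield of F: 2ξ₁ / 491.6 = 0.132 → ξ₁ = 32.44 lbmol/h.
Conversion of C: 1ξ₁ + 2ξ₂ = 0.231 × 491.6 = 113.5 → ξ₂ = 40.55 lbmol/h.
Outlet amounts (n = n₀ + Σ ν·ξ):
  C: 491.6 − 1(32.44) − 2(40.55) = 378
  E: 958.4 − 2(32.44) − 3(40.55) = 771.9
  F: 0 + 2(32.44) = 64.88
  A: 0 + 1(40.55) = 40.55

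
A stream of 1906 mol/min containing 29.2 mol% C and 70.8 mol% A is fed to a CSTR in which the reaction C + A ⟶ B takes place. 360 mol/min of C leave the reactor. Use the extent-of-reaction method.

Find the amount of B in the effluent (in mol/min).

For C: n = n₀ − 1ξ → 360 = 556.6 − 1ξ, giving ξ = 196.6 mol/min.
Outlet amounts (n = n₀ + ν ξ):
  C: 556.6 − 1(196.6) = 360
  A: 1349 − 1(196.6) = 1153
  B: 0 + 1(196.6) = 196.6

197 mol/min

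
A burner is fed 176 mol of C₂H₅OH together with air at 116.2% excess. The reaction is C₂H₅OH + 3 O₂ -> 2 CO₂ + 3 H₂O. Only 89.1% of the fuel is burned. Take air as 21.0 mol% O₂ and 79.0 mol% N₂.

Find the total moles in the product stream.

Stoichiometric O₂ = 3 × 176 = 528 mol; O₂ fed = 528 × 2.162 = 1142 mol.
N₂ fed = 1142 × 79/21 = 4294 mol.
Fuel reacted = 0.891 × 176 → ξ = 156.8 mol.
Outlet (n = n₀ + ν ξ):
  C₂H₅OH: 176 − 1(156.8) = 19.18
  O₂: 1142 − 3(156.8) = 671.1
  N₂: 4294 (inert)
  CO₂: 0 + 2(156.8) = 313.6
  H₂O: 0 + 3(156.8) = 470.4
Total out = 19.18 + 671.1 + 4294 + 313.6 + 470.4 = 5769 mol.

5770 mol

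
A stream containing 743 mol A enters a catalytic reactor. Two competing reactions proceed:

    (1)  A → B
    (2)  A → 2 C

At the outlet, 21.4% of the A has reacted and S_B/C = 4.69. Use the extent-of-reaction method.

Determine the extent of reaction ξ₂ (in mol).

Conversion of A: A consumed = 0.214 × 743 = 159 mol = 1ξ₁ + 1ξ₂.
Selectivity: 1ξ₁ / (2ξ₂) = 4.69 → ξ₁ = 9.38 ξ₂.
Substitute: (1·9.38 + 1) ξ₂ = 159 → ξ₂ = 15.32 mol, ξ₁ = 143.7 mol.
Outlet amounts (n = n₀ + Σ ν·ξ):
  A: 743 − 1(143.7) − 1(15.32) = 584
  B: 0 + 1(143.7) = 143.7
  C: 0 + 2(15.32) = 30.64

ξ₂ = 15.3 mol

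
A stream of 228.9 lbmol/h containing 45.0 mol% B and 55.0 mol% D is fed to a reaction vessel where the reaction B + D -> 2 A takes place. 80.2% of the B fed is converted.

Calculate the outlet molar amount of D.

43.3 lbmol/h

B reacted = 0.802 × 103 = 82.61 lbmol/h; ν_B = −1, so ξ = 82.61/1 = 82.61 lbmol/h.
Outlet amounts (n = n₀ + ν ξ):
  B: 103 − 1(82.61) = 20.39
  D: 125.9 − 1(82.61) = 43.28
  A: 0 + 2(82.61) = 165.2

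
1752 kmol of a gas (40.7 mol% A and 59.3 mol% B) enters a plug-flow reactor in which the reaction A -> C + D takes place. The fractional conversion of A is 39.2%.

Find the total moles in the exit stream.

2030 kmol

A reacted = 0.392 × 713.1 = 279.5 kmol; ν_A = −1, so ξ = 279.5/1 = 279.5 kmol.
Outlet amounts (n = n₀ + ν ξ):
  A: 713.1 − 1(279.5) = 433.5
  C: 0 + 1(279.5) = 279.5
  D: 0 + 1(279.5) = 279.5
  B: 1039 (inert)
Total out = 433.5 + 279.5 + 279.5 + 1039 = 2032 kmol.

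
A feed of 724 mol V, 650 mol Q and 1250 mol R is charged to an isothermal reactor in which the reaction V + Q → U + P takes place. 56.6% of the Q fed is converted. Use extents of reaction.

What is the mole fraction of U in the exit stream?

0.14

Q reacted = 0.566 × 650 = 367.9 mol; ν_Q = −1, so ξ = 367.9/1 = 367.9 mol.
Outlet amounts (n = n₀ + ν ξ):
  V: 724 − 1(367.9) = 356.1
  Q: 650 − 1(367.9) = 282.1
  U: 0 + 1(367.9) = 367.9
  P: 0 + 1(367.9) = 367.9
  R: 1250 (inert)
Total out = 2624 mol; y_U = 367.9 / 2624 = 0.1402.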